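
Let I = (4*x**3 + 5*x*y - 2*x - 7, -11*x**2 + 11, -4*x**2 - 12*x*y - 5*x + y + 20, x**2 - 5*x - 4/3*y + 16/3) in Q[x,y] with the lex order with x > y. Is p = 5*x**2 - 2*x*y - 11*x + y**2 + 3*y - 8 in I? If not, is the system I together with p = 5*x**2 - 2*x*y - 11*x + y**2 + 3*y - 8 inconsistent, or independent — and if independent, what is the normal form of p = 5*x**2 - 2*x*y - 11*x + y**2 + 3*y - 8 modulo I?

Adjoining 5*x**2 - 2*x*y - 11*x + y**2 + 3*y - 8 makes the ideal the whole ring: the system is inconsistent.

First compute the reduced Gröbner basis of I by Buchberger's algorithm.
f_1 = 4*x**3 + 5*x*y - 2*x - 7, LT = x**3.
f_2 = -11*x**2 + 11, LT = x**2.
f_3 = -4*x**2 - 12*x*y - 5*x + y + 20, LT = x**2.
f_4 = x**2 - 5*x - 4/3*y + 16/3, LT = x**2.

S(f_1,f_2): lcm = x**3. S = 5/4*x*y + 1/2*x - 7/4.
  leading term x*y: no divisor's leading term divides it; move 5/4*x*y to the remainder.
  leading term x: no divisor's leading term divides it; move 1/2*x to the remainder.
  leading term 1: no divisor's leading term divides it; move -7/4 to the remainder.
  remainder 5/4*x*y + 1/2*x - 7/4 ≠ 0; add h_5 = 5/4*x*y + 1/2*x - 7/4 to the basis.

S(f_1,f_3): lcm = x**3. S = -3*x**2*y - 5/4*x**2 + 3/2*x*y + 9/2*x - 7/4.
  leading term x**2*y: subtract (3/11*y)·f_2 from -3*x**2*y - 5/4*x**2 + 3/2*x*y + 9/2*x - 7/4 → -5/4*x**2 + 3/2*x*y + 9/2*x - 3*y - 7/4
  leading term x**2: subtract (5/44)·f_2 from -5/4*x**2 + 3/2*x*y + 9/2*x - 3*y - 7/4 → 3/2*x*y + 9/2*x - 3*y - 3
  leading term x*y: subtract (6/5)·h_5 from 3/2*x*y + 9/2*x - 3*y - 3 → 39/10*x - 3*y - 9/10
  leading term x: no divisor's leading term divides it; move 39/10*x to the remainder.
  leading term y: no divisor's leading term divides it; move -3*y to the remainder.
  leading term 1: no divisor's leading term divides it; move -9/10 to the remainder.
  remainder 39/10*x - 3*y - 9/10 ≠ 0; add h_6 = 39/10*x - 3*y - 9/10 to the basis.

S(f_1,f_4): lcm = x**3. S = 5*x**2 + 31/12*x*y - 35/6*x - 7/4.
  leading term x**2: subtract (-5/11)·f_2 from 5*x**2 + 31/12*x*y - 35/6*x - 7/4 → 31/12*x*y - 35/6*x + 13/4
  leading term x*y: subtract (31/15)·h_5 from 31/12*x*y - 35/6*x + 13/4 → -103/15*x + 103/15
  leading term x: subtract (-206/117)·h_6 from -103/15*x + 103/15 → -206/39*y + 206/39
  leading term y: no divisor's leading term divides it; move -206/39*y to the remainder.
  leading term 1: no divisor's leading term divides it; move 206/39 to the remainder.
  remainder -206/39*y + 206/39 ≠ 0; add h_7 = -206/39*y + 206/39 to the basis.

The other S-polynomials (S(f_2,f_3), S(f_2,f_4), S(f_3,f_4), S(f_1,h_5), S(f_2,h_5), S(f_3,h_5), S(f_4,h_5), S(f_1,h_6), S(f_2,h_6), S(f_3,h_6), S(f_4,h_6), S(h_5,h_6), S(f_1,h_7), S(f_2,h_7), S(f_3,h_7), S(f_4,h_7), S(h_5,h_7), S(h_6,h_7)) all reduce to 0 modulo the current basis, so we have a Gröbner basis.
Inter-reduce: drop elements whose leading term is divisible by another's, tail-reduce, and make monic.
Reduced Gröbner basis: {x - 1, y - 1}.
Label its elements g_1 = x - 1, g_2 = y - 1.

Reduce p = 5*x**2 - 2*x*y - 11*x + y**2 + 3*y - 8 modulo G:
  leading term x**2: subtract (5*x)·g_1 from 5*x**2 - 2*x*y - 11*x + y**2 + 3*y - 8 → -2*x*y - 6*x + y**2 + 3*y - 8
  leading term x*y: subtract (-2*y)·g_1 from -2*x*y - 6*x + y**2 + 3*y - 8 → -6*x + y**2 + y - 8
  leading term x: subtract (-6)·g_1 from -6*x + y**2 + y - 8 → y**2 + y - 14
  leading term y**2: subtract (y)·g_2 from y**2 + y - 14 → 2*y - 14
  leading term y: subtract (2)·g_2 from 2*y - 14 → -12
  leading term 1: no divisor's leading term divides it; move -12 to the remainder.
  normal form = -12.
The normal form is nonzero, so p ∉ I. Since p minus its normal form lies in I, I + (p) = I + (r) where r = -12; decide whether this ideal is the whole ring.
Here r = -12 is a nonzero constant, hence a unit: 1 ∈ I + (p), the Gröbner basis of I + (p) is {1}, and the enlarged system has no common solution — adjoining p is inconsistent.

Ideal membership is decidable via reduction modulo a Gröbner basis.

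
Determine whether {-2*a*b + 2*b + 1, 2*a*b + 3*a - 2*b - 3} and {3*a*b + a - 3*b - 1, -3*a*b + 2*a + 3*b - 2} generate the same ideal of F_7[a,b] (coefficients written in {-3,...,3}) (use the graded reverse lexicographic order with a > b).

No, the ideals differ.

For a fixed monomial order, each ideal has a unique reduced Gröbner basis; comparing bases decides equality.
Buchberger on the first generating set:
f_1 = -2*a*b + 2*b + 1, LT = a*b.
f_2 = 2*a*b + 3*a - 2*b - 3, LT = a*b.

S(f_1,f_2): lcm = a*b. S = 2*a + 1.
  leading term a: no divisor's leading term divides it; move 2*a to the remainder.
  leading term 1: no divisor's leading term divides it; move 1 to the remainder.
  remainder 2*a + 1 ≠ 0; add g_3 = 2*a + 1 to the basis.

S(f_1,g_3): lcm = a*b. S = 2*b + 3.
  leading term b: no divisor's leading term divides it; move 2*b to the remainder.
  leading term 1: no divisor's leading term divides it; move 3 to the remainder.
  remainder 2*b + 3 ≠ 0; add g_4 = 2*b + 3 to the basis.

The other S-polynomials (S(f_2,g_3), S(f_1,g_4), S(f_2,g_4), S(g_3,g_4)) all reduce to 0 modulo the current basis, so we have a Gröbner basis.
Inter-reduce: drop elements whose leading term is divisible by another's, tail-reduce, and make monic.
Reduced Gröbner basis: {a - 3, b - 2}.

Buchberger on the second generating set:
h_1 = 3*a*b + a - 3*b - 1, LT = a*b.
h_2 = -3*a*b + 2*a + 3*b - 2, LT = a*b.

S(h_1,h_2): lcm = a*b. S = a - 1.
  leading term a: no divisor's leading term divides it; move a to the remainder.
  leading term 1: no divisor's leading term divides it; move -1 to the remainder.
  remainder a - 1 ≠ 0; add k_3 = a - 1 to the basis.

The other S-polynomials (S(h_1,k_3), S(h_2,k_3)) all reduce to 0 modulo the current basis, so we have a Gröbner basis.
Inter-reduce: drop elements whose leading term is divisible by another's, tail-reduce, and make monic.
Reduced Gröbner basis: {a - 1}.

These differ, so the ideals are not equal.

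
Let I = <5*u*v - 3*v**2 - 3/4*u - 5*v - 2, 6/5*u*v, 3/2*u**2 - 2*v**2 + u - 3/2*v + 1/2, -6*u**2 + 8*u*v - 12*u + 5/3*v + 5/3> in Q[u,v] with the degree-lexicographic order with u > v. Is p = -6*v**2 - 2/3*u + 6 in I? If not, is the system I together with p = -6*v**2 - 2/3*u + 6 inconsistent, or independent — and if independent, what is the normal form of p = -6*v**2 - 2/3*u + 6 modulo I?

First compute the reduced Gröbner basis of I by Buchberger's algorithm.
f_1 = 5*u*v - 3*v**2 - 3/4*u - 5*v - 2, LT = u*v.
f_2 = 6/5*u*v, LT = u*v.
f_3 = 3/2*u**2 - 2*v**2 + u - 3/2*v + 1/2, LT = u**2.
f_4 = -6*u**2 + 8*u*v - 12*u + 5/3*v + 5/3, LT = u**2.

S(f_1,f_2): lcm = u*v. S = -3/5*v**2 - 3/20*u - v - 2/5.
  leading term v**2: no divisor's leading term divides it; move -3/5*v**2 to the remainder.
  leading term u: no divisor's leading term divides it; move -3/20*u to the remainder.
  leading term v: no divisor's leading term divides it; move -v to the remainder.
  leading term 1: no divisor's leading term divides it; move -2/5 to the remainder.
  remainder -3/5*v**2 - 3/20*u - v - 2/5 ≠ 0; add h_5 = -3/5*v**2 - 3/20*u - v - 2/5 to the basis.

S(f_1,f_3): lcm = u**2*v. S = -3/5*u*v**2 + 4/3*v**3 - 3/20*u**2 - 5/3*u*v + v**2 - 2/5*u - 1/3*v.
  leading term u*v**2: subtract (-3/25*v)·f_1 from -3/5*u*v**2 + 4/3*v**3 - 3/20*u**2 - 5/3*u*v + v**2 - 2/5*u - 1/3*v → 73/75*v**3 - 3/20*u**2 - 527/300*u*v + 2/5*v**2 - 2/5*u - 43/75*v
  leading term v**3: subtract (-73/45*v)·h_5 from 73/75*v**3 - 3/20*u**2 - 527/300*u*v + 2/5*v**2 - 2/5*u - 43/75*v → -3/20*u**2 - 2*u*v - 11/9*v**2 - 2/5*u - 11/9*v
  leading term u**2: subtract (-1/10)·f_3 from -3/20*u**2 - 2*u*v - 11/9*v**2 - 2/5*u - 11/9*v → -2*u*v - 64/45*v**2 - 3/10*u - 247/180*v + 1/20
  leading term u*v: subtract (-2/5)·f_1 from -2*u*v - 64/45*v**2 - 3/10*u - 247/180*v + 1/20 → -118/45*v**2 - 3/5*u - 607/180*v - 3/4
  leading term v**2: subtract (118/27)·h_5 from -118/45*v**2 - 3/5*u - 607/180*v - 3/4 → 1/18*u + 539/540*v + 539/540
  leading term u: no divisor's leading term divides it; move 1/18*u to the remainder.
  leading term v: no divisor's leading term divides it; move 539/540*v to the remainder.
  leading term 1: no divisor's leading term divides it; move 539/540 to the remainder.
  remainder 1/18*u + 539/540*v + 539/540 ≠ 0; add h_6 = 1/18*u + 539/540*v + 539/540 to the basis.

S(f_1,f_4): lcm = u**2*v. S = 11/15*u*v**2 - 3/20*u**2 - 3*u*v + 5/18*v**2 - 2/5*u + 5/18*v.
  leading term u*v**2: subtract (11/75*v)·f_1 from 11/15*u*v**2 - 3/20*u**2 - 3*u*v + 5/18*v**2 - 2/5*u + 5/18*v → 11/25*v**3 - 3/20*u**2 - 289/100*u*v + 91/90*v**2 - 2/5*u + 257/450*v
  leading term v**3: subtract (-11/15*v)·h_5 from 11/25*v**3 - 3/20*u**2 - 289/100*u*v + 91/90*v**2 - 2/5*u + 257/450*v → -3/20*u**2 - 3*u*v + 5/18*v**2 - 2/5*u + 5/18*v
  leading term u**2: subtract (-1/10)·f_3 from -3/20*u**2 - 3*u*v + 5/18*v**2 - 2/5*u + 5/18*v → -3*u*v + 7/90*v**2 - 3/10*u + 23/180*v + 1/20
  leading term u*v: subtract (-3/5)·f_1 from -3*u*v + 7/90*v**2 - 3/10*u + 23/180*v + 1/20 → -31/18*v**2 - 3/4*u - 517/180*v - 23/20
  leading term v**2: subtract (155/54)·h_5 from -31/18*v**2 - 3/4*u - 517/180*v - 23/20 → -23/72*u - 1/540*v - 1/540
  leading term u: subtract (-23/4)·h_6 from -23/72*u - 1/540*v - 1/540 → 459/80*v + 459/80
  leading term v: no divisor's leading term divides it; move 459/80*v to the remainder.
  leading term 1: no divisor's leading term divides it; move 459/80 to the remainder.
  remainder 459/80*v + 459/80 ≠ 0; add h_7 = 459/80*v + 459/80 to the basis.

The other S-polynomials (S(f_2,f_3), S(f_2,f_4), S(f_3,f_4), S(f_1,h_5), S(f_2,h_5), S(f_3,h_5), S(f_4,h_5), S(f_1,h_6), S(f_2,h_6), S(f_3,h_6), S(f_4,h_6), S(h_5,h_6), S(f_1,h_7), S(f_2,h_7), S(f_3,h_7), S(f_4,h_7), S(h_5,h_7), S(h_6,h_7)) all reduce to 0 modulo the current basis, so we have a Gröbner basis.
Inter-reduce: drop elements whose leading term is divisible by another's, tail-reduce, and make monic.
Reduced Gröbner basis: {u, v + 1}.
Label its elements g_1 = u, g_2 = v + 1.

Reduce p = -6*v**2 - 2/3*u + 6 modulo G:
  leading term v**2: subtract (-6*v)·g_2 from -6*v**2 - 2/3*u + 6 → -2/3*u + 6*v + 6
  leading term u: subtract (-2/3)·g_1 from -2/3*u + 6*v + 6 → 6*v + 6
  leading term v: subtract (6)·g_2 from 6*v + 6 → 0
  normal form = 0.
Since the normal form is 0, p ∈ I.

-6*v**2 - 2/3*u + 6 lies in I (it reduces to 0).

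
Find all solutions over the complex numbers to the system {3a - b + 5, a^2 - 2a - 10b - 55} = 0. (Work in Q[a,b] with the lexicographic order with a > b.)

Compute a lex Gröbner basis by Buchberger's algorithm.
f_1 = 3a - b + 5, LT = a.
f_2 = a^2 - 2a - 10b - 55, LT = a^2.

S(f_1,f_2): lcm = a^2. S = -1/3ab + 11/3a + 10b + 55.
  leading term ab: subtract (-1/9b)·f_1 from -1/3ab + 11/3a + 10b + 55 → 11/3a - 1/9b^2 + 95/9b + 55
  leading term a: subtract (11/9)·f_1 from 11/3a - 1/9b^2 + 95/9b + 55 → -1/9b^2 + 106/9b + 440/9
  leading term b^2: no divisor's leading term divides it; move -1/9b^2 to the remainder.
  leading term b: no divisor's leading term divides it; move 106/9b to the remainder.
  leading term 1: no divisor's leading term divides it; move 440/9 to the remainder.
  remainder -1/9b^2 + 106/9b + 440/9 ≠ 0; add h_3 = -1/9b^2 + 106/9b + 440/9 to the basis.

The other S-polynomials (S(f_1,h_3), S(f_2,h_3)) all reduce to 0 modulo the current basis, so we have a Gröbner basis.
Inter-reduce: drop elements whose leading term is divisible by another's, tail-reduce, and make monic.
Reduced Gröbner basis: {a - 1/3b + 5/3, b^2 - 106b - 440}.

From the last basis element, b^2 - 106b - 440 = 0, so b takes values in {-4, 110}. Each choice, substituted upward through the basis, yields the corresponding point(s) of the solution set.
  b = -4: the earlier basis element becomes a + 3 = 0, giving a = -3 — point (-3, -4).
  b = 110: the earlier basis element becomes a - 35 = 0, giving a = 35 — point (35, 110).
Check: every point annihilates each of the original generators.

{(-3, -4), (35, 110)}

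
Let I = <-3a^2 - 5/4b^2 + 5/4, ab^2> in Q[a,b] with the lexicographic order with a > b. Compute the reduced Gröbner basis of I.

f_1 = -3a^2 - 5/4b^2 + 5/4, LT = a^2.
f_2 = ab^2, LT = ab^2.

S(f_1,f_2): lcm = a^2b^2. S = 5/12b^4 - 5/12b^2.
  leading term b^4: no divisor's leading term divides it; move 5/12b^4 to the remainder.
  leading term b^2: no divisor's leading term divides it; move -5/12b^2 to the remainder.
  remainder 5/12b^4 - 5/12b^2 ≠ 0; add g_3 = 5/12b^4 - 5/12b^2 to the basis.

The other S-polynomials (S(f_1,g_3), S(f_2,g_3)) all reduce to 0 modulo the current basis, so we have a Gröbner basis.

G = {a^2 + 5/12b^2 - 5/12, ab^2, b^4 - b^2}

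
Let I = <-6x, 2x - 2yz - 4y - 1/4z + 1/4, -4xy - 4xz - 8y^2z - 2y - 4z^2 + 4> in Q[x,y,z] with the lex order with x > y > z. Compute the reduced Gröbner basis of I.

f_1 = -6x, LT = x.
f_2 = 2x - 2yz - 4y - 1/4z + 1/4, LT = x.
f_3 = -4xy - 4xz - 8y^2z - 2y - 4z^2 + 4, LT = xy.

S(f_1,f_2): lcm = x. S = yz + 2y + 1/8z - 1/8.
  reduce S modulo (f_1, f_2, f_3):
  remainder yz + 2y + 1/8z - 1/8 ≠ 0; add g_4 = yz + 2y + 1/8z - 1/8 to the basis.

S(f_1,f_3): lcm = xy. S = -xz - 2y^2z - 1/2y - z^2 + 1.
  reduce S modulo (f_1, f_2, f_3, g_4):
  remainder 4y^2 - 5/4y - z^2 - 1/32z + 33/32 ≠ 0; add g_5 = 4y^2 - 5/4y - z^2 - 1/32z + 33/32 to the basis.

S(f_3,g_4): lcm = xyz. S = -2xy + xz^2 - 1/8xz + 1/8x + 2y^2z^2 + 1/2yz + z^3 - z.
  reduce S modulo (f_1, f_2, f_3, g_4, g_5):
  remainder -3/2y + z^3 + 65/32z^2 - 19/16z - 59/32 ≠ 0; add g_6 = -3/2y + z^3 + 65/32z^2 - 19/16z - 59/32 to the basis.

S(g_4,g_6): lcm = yz. S = 2y + 2/3z^4 + 65/48z^3 - 19/24z^2 - 53/48z - 1/8.
  reduce S modulo (f_1, f_2, f_3, g_4, g_5, g_6):
  remainder 2/3z^4 + 43/16z^3 + 23/12z^2 - 43/16z - 31/12 ≠ 0; add g_7 = 2/3z^4 + 43/16z^3 + 23/12z^2 - 43/16z - 31/12 to the basis.

The other S-polynomials (S(f_2,f_3), S(f_1,g_4), S(f_2,g_4), S(f_1,g_5), S(f_2,g_5), S(f_3,g_5), S(g_4,g_5), S(f_1,g_6), S(f_2,g_6), S(f_3,g_6), S(g_5,g_6), S(f_1,g_7), S(f_2,g_7), S(f_3,g_7), S(g_4,g_7), S(g_5,g_7), S(g_6,g_7)) all reduce to 0 modulo the current basis, so we have a Gröbner basis.
Inter-reduce: drop elements whose leading term is divisible by another's, tail-reduce, and make monic.

G = {x, y - 2/3z^3 - 65/48z^2 + 19/24z + 59/48, z^4 + 129/32z^3 + 23/8z^2 - 129/32z - 31/8}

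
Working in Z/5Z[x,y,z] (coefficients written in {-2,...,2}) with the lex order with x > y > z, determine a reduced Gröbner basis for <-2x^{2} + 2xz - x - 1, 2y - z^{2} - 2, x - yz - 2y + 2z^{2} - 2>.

G = {x + 2z^{3} + z^{2} - z + 1, y + 2z^{2} - 1, z^{6} + z^{5} + z^{4} - 2z^{3} + z^{2} - 2z - 1}

f_1 = -2x^{2} + 2xz - x - 1, LT = x^{2}.
f_2 = 2y - z^{2} - 2, LT = y.
f_3 = x - yz - 2y + 2z^{2} - 2, LT = x.

S(f_1,f_2): leading monomials are coprime, so the S-polynomial reduces to 0 (Buchberger's first criterion).
S(f_1,f_3): lcm = x^{2}. S = xyz + 2xy - 2xz^{2} - xz - 2.
  leading term xyz: subtract (-2xz)·f_2 from xyz + 2xy - 2xz^{2} - xz - 2 → 2xy - 2xz^{3} - 2xz^{2} - 2
  leading term xy: subtract (x)·f_2 from 2xy - 2xz^{3} - 2xz^{2} - 2 → -2xz^{3} - xz^{2} + 2x - 2
  leading term xz^{3}: subtract (-2z^{3})·f_3 from -2xz^{3} - xz^{2} + 2x - 2 → -xz^{2} + 2x - 2yz^{4} + yz^{3} - z^{5} + z^{3} - 2
  leading term xz^{2}: subtract (-z^{2})·f_3 from -xz^{2} + 2x - 2yz^{4} + yz^{3} - z^{5} + z^{3} - 2 → 2x - 2yz^{4} - 2yz^{2} - z^{5} + 2z^{4} + z^{3} - 2z^{2} - 2
  leading term x: subtract (2)·f_3 from 2x - 2yz^{4} - 2yz^{2} - z^{5} + 2z^{4} + z^{3} - 2z^{2} - 2 → -2yz^{4} - 2yz^{2} + 2yz - y - z^{5} + 2z^{4} + z^{3} - z^{2} + 2
  leading term yz^{4}: subtract (-z^{4})·f_2 from -2yz^{4} - 2yz^{2} + 2yz - y - z^{5} + 2z^{4} + z^{3} - z^{2} + 2 → -2yz^{2} + 2yz - y - z^{6} - z^{5} + z^{3} - z^{2} + 2
  leading term yz^{2}: subtract (-z^{2})·f_2 from -2yz^{2} + 2yz - y - z^{6} - z^{5} + z^{3} - z^{2} + 2 → 2yz - y - z^{6} - z^{5} - z^{4} + z^{3} + 2z^{2} + 2
  leading term yz: subtract (z)·f_2 from 2yz - y - z^{6} - z^{5} - z^{4} + z^{3} + 2z^{2} + 2 → -y - z^{6} - z^{5} - z^{4} + 2z^{3} + 2z^{2} + 2z + 2
  leading term y: subtract (2)·f_2 from -y - z^{6} - z^{5} - z^{4} + 2z^{3} + 2z^{2} + 2z + 2 → -z^{6} - z^{5} - z^{4} + 2z^{3} - z^{2} + 2z + 1
  leading term z^{6}: no divisor's leading term divides it; move -z^{6} to the remainder.
  leading term z^{5}: no divisor's leading term divides it; move -z^{5} to the remainder.
  leading term z^{4}: no divisor's leading term divides it; move -z^{4} to the remainder.
  leading term z^{3}: no divisor's leading term divides it; move 2z^{3} to the remainder.
  leading term z^{2}: no divisor's leading term divides it; move -z^{2} to the remainder.
  leading term z: no divisor's leading term divides it; move 2z to the remainder.
  leading term 1: no divisor's leading term divides it; move 1 to the remainder.
  remainder -z^{6} - z^{5} - z^{4} + 2z^{3} - z^{2} + 2z + 1 ≠ 0; add g_4 = -z^{6} - z^{5} - z^{4} + 2z^{3} - z^{2} + 2z + 1 to the basis.

S(f_2,f_3): leading monomials are coprime, so the S-polynomial reduces to 0 (Buchberger's first criterion).
S(f_1,g_4): leading monomials are coprime, so the S-polynomial reduces to 0 (Buchberger's first criterion).
S(f_2,g_4): leading monomials are coprime, so the S-polynomial reduces to 0 (Buchberger's first criterion).
S(f_3,g_4): leading monomials are coprime, so the S-polynomial reduces to 0 (Buchberger's first criterion).
Every S-polynomial of the final basis reduces to 0, so we have a Gröbner basis.
Inter-reduce: drop elements whose leading term is divisible by another's, tail-reduce, and make monic.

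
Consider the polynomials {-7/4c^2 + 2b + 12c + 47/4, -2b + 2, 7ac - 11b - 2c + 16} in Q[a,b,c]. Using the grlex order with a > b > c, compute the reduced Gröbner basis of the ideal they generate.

f_1 = -7/4c^2 + 2b + 12c + 47/4, LT = c^2.
f_2 = -2b + 2, LT = b.
f_3 = 7ac - 11b - 2c + 16, LT = ac.

S(f_1,f_2): leading monomials are coprime, so the S-polynomial reduces to 0 (Buchberger's first criterion).
S(f_1,f_3): lcm = ac^2. S = -8/7ab - 48/7ac + 11/7bc + 2/7c^2 - 47/7a - 16/7c.
  leading term ab: subtract (4/7a)·f_2 from -8/7ab - 48/7ac + 11/7bc + 2/7c^2 - 47/7a - 16/7c → -48/7ac + 11/7bc + 2/7c^2 - 55/7a - 16/7c
  leading term ac: subtract (-48/49)·f_3 from -48/7ac + 11/7bc + 2/7c^2 - 55/7a - 16/7c → 11/7bc + 2/7c^2 - 55/7a - 528/49b - 208/49c + 768/49
  leading term bc: subtract (-11/14c)·f_2 from 11/7bc + 2/7c^2 - 55/7a - 528/49b - 208/49c + 768/49 → 2/7c^2 - 55/7a - 528/49b - 131/49c + 768/49
  leading term c^2: subtract (-8/49)·f_1 from 2/7c^2 - 55/7a - 528/49b - 131/49c + 768/49 → -55/7a - 512/49b - 5/7c + 862/49
  leading term a: no divisor's leading term divides it; move -55/7a to the remainder.
  leading term b: subtract (256/49)·f_2 from -512/49b - 5/7c + 862/49 → -5/7c + 50/7
  leading term c: no divisor's leading term divides it; move -5/7c to the remainder.
  leading term 1: no divisor's leading term divides it; move 50/7 to the remainder.
  remainder -55/7a - 5/7c + 50/7 ≠ 0; add g_4 = -55/7a - 5/7c + 50/7 to the basis.

S(f_2,f_3): leading monomials are coprime, so the S-polynomial reduces to 0 (Buchberger's first criterion).
S(f_1,g_4): leading monomials are coprime, so the S-polynomial reduces to 0 (Buchberger's first criterion).
S(f_2,g_4): leading monomials are coprime, so the S-polynomial reduces to 0 (Buchberger's first criterion).
S(f_3,g_4): lcm = ac. S = -1/11c^2 - 11/7b + 48/77c + 16/7.
  leading term c^2: subtract (4/77)·f_1 from -1/11c^2 - 11/7b + 48/77c + 16/7 → -129/77b + 129/77
  leading term b: subtract (129/154)·f_2 from -129/77b + 129/77 → 0
  remainder 0.

Every S-polynomial of the final basis reduces to 0, so we have a Gröbner basis.
Inter-reduce: drop elements whose leading term is divisible by another's, tail-reduce, and make monic.

G = {c^2 - 48/7c - 55/7, a + 1/11c - 10/11, b - 1}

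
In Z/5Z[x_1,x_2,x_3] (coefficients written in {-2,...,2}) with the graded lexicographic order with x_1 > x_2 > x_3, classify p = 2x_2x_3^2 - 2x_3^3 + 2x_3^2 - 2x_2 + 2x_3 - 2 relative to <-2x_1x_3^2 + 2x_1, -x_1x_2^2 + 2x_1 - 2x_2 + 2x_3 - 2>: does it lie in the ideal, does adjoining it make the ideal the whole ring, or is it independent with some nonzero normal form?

First compute the reduced Gröbner basis of I by Buchberger's algorithm.
f_1 = -2x_1x_3^2 + 2x_1, LT = x_1x_3^2.
f_2 = -x_1x_2^2 + 2x_1 - 2x_2 + 2x_3 - 2, LT = x_1x_2^2.

S(f_1,f_2): lcm = x_1x_2^2x_3^2. S = -x_1x_2^2 + 2x_1x_3^2 - 2x_2x_3^2 + 2x_3^3 - 2x_3^2.
  leading term x_1x_2^2: subtract (1)·f_2 from -x_1x_2^2 + 2x_1x_3^2 - 2x_2x_3^2 + 2x_3^3 - 2x_3^2 → 2x_1x_3^2 - 2x_2x_3^2 + 2x_3^3 - 2x_3^2 - 2x_1 + 2x_2 - 2x_3 + 2
  leading term x_1x_3^2: subtract (-1)·f_1 from 2x_1x_3^2 - 2x_2x_3^2 + 2x_3^3 - 2x_3^2 - 2x_1 + 2x_2 - 2x_3 + 2 → -2x_2x_3^2 + 2x_3^3 - 2x_3^2 + 2x_2 - 2x_3 + 2
  leading term x_2x_3^2: no divisor's leading term divides it; move -2x_2x_3^2 to the remainder.
  leading term x_3^3: no divisor's leading term divides it; move 2x_3^3 to the remainder.
  leading term x_3^2: no divisor's leading term divides it; move -2x_3^2 to the remainder.
  leading term x_2: no divisor's leading term divides it; move 2x_2 to the remainder.
  leading term x_3: no divisor's leading term divides it; move -2x_3 to the remainder.
  leading term 1: no divisor's leading term divides it; move 2 to the remainder.
  remainder -2x_2x_3^2 + 2x_3^3 - 2x_3^2 + 2x_2 - 2x_3 + 2 ≠ 0; add h_3 = -2x_2x_3^2 + 2x_3^3 - 2x_3^2 + 2x_2 - 2x_3 + 2 to the basis.

The other S-polynomials (S(f_1,h_3), S(f_2,h_3)) all reduce to 0 modulo the current basis, so we have a Gröbner basis.
Inter-reduce: drop elements whose leading term is divisible by another's, tail-reduce, and make monic.
Reduced Gröbner basis: {x_1x_2^2 - 2x_1 + 2x_2 - 2x_3 + 2, x_1x_3^2 - x_1, x_2x_3^2 - x_3^3 + x_3^2 - x_2 + x_3 - 1}.
Label its elements g_1 = x_1x_2^2 - 2x_1 + 2x_2 - 2x_3 + 2, g_2 = x_1x_3^2 - x_1, g_3 = x_2x_3^2 - x_3^3 + x_3^2 - x_2 + x_3 - 1.

Reduce p = 2x_2x_3^2 - 2x_3^3 + 2x_3^2 - 2x_2 + 2x_3 - 2 modulo G:
  leading term x_2x_3^2: subtract (2)·g_3 from 2x_2x_3^2 - 2x_3^3 + 2x_3^2 - 2x_2 + 2x_3 - 2 → 0
  normal form = 0.
Since the normal form is 0, p ∈ I.

The remainder on division by a Gröbner basis is unique — it is the normal form.

2x_2x_3^2 - 2x_3^3 + 2x_3^2 - 2x_2 + 2x_3 - 2 lies in I (it reduces to 0).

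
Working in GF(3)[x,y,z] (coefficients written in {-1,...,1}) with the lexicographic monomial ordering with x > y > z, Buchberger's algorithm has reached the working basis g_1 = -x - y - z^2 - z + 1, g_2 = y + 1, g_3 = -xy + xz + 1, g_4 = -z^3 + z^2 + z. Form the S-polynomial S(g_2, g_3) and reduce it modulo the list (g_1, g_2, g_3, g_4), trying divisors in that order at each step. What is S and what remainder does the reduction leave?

S(g_2, g_3) = xz + x + 1; remainder on division = 0.

lcm(LM(g_2), LM(g_3)) = xy.
S = (lcm/LT(g_2))·g_2 − (lcm/LT(g_3))·g_3 = xz + x + 1.
Reduce S modulo (g_1, g_2, g_3, g_4) in that order:
  leading term xz: subtract (-z)·g_1 from xz + x + 1 → x - yz - z^3 - z^2 + z + 1
  leading term x: subtract (-1)·g_1 from x - yz - z^3 - z^2 + z + 1 → -yz - y - z^3 + z^2 - 1
  leading term yz: subtract (-z)·g_2 from -yz - y - z^3 + z^2 - 1 → -y - z^3 + z^2 + z - 1
  leading term y: subtract (-1)·g_2 from -y - z^3 + z^2 + z - 1 → -z^3 + z^2 + z
  leading term z^3: subtract (1)·g_4 from -z^3 + z^2 + z → 0
The remainder is 0, so this S-polynomial contributes no new basis element.
This is the inner loop of Buchberger's algorithm — each nonzero remainder becomes a new basis element.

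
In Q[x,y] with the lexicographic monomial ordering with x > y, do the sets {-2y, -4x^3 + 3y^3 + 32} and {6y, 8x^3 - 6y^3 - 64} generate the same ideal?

Since reduced Gröbner bases are canonical representatives of ideals under a given ordering, it suffices to compute and compare them.
Buchberger on the first generating set:
f_1 = -2y, LT = y.
f_2 = -4x^3 + 3y^3 + 32, LT = x^3.

The S-polynomials (S(f_1,f_2)) all reduce to 0 modulo the current basis, so we have a Gröbner basis.
Inter-reduce: drop elements whose leading term is divisible by another's, tail-reduce, and make monic.
Reduced Gröbner basis: {x^3 - 8, y}.

Buchberger on the second generating set:
h_1 = 6y, LT = y.
h_2 = 8x^3 - 6y^3 - 64, LT = x^3.

The S-polynomials (S(h_1,h_2)) all reduce to 0 modulo the current basis, so we have a Gröbner basis.
Inter-reduce: drop elements whose leading term is divisible by another's, tail-reduce, and make monic.
Reduced Gröbner basis: {x^3 - 8, y}.

Same reduced basis, so the two generating sets span the same ideal.

Yes, the ideals are equal.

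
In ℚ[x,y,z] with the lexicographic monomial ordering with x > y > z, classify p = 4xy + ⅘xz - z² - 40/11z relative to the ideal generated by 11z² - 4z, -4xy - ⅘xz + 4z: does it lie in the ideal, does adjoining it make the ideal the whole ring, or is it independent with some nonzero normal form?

First compute the reduced Gröbner basis of I by Buchberger's algorithm.
f_1 = 11z² - 4z, LT = z².
f_2 = -4xy - ⅘xz + 4z, LT = xy.

The S-polynomials (S(f_1,f_2)) all reduce to 0 modulo the current basis, so we have a Gröbner basis.
Inter-reduce: drop elements whose leading term is divisible by another's, tail-reduce, and make monic.
Reduced Gröbner basis: {xy + ⅕xz - z, z² - 4/11z}.
Label its elements g_1 = xy + ⅕xz - z, g_2 = z² - 4/11z.

Reduce p = 4xy + ⅘xz - z² - 40/11z modulo G:
  leading term xy: subtract (4)·g_1 from 4xy + ⅘xz - z² - 40/11z → -z² + 4/11z
  leading term z²: subtract (-1)·g_2 from -z² + 4/11z → 0
  normal form = 0.
Since the normal form is 0, p ∈ I.

4xy + ⅘xz - z² - 40/11z lies in I (it reduces to 0).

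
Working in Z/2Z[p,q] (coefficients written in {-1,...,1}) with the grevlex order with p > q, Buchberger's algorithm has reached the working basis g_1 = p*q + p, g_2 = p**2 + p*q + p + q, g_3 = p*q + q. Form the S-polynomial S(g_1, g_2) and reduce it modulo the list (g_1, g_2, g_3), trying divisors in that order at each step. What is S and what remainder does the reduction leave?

lcm(LM(g_1), LM(g_2)) = p**2*q.
S = (lcm/LT(g_1))·g_1 − (lcm/LT(g_2))·g_2 = p*q**2 + p**2 + p*q + q**2.
Reduce S modulo (g_1, g_2, g_3) in that order:
  leading term p*q**2: subtract (q)·g_1 from p*q**2 + p**2 + p*q + q**2 → p**2 + q**2
  leading term p**2: subtract (1)·g_2 from p**2 + q**2 → p*q + q**2 + p + q
  leading term p*q: subtract (1)·g_1 from p*q + q**2 + p + q → q**2 + q
  leading term q**2: no divisor's leading term divides it; move q**2 to the remainder.
  leading term q: no divisor's leading term divides it; move q to the remainder.
The remainder q**2 + q is nonzero, so it would be added as the next basis element.

S(g_1, g_2) = p*q**2 + p**2 + p*q + q**2; remainder on division = q**2 + q.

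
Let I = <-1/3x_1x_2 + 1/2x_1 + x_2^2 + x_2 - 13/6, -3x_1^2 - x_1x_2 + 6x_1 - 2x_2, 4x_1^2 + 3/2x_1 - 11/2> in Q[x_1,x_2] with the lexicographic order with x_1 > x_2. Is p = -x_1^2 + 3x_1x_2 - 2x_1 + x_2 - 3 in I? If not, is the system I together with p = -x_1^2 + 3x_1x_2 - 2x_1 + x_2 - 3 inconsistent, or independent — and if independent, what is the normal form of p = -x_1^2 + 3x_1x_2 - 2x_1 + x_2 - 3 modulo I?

First compute the reduced Gröbner basis of I by Buchberger's algorithm.
f_1 = -1/3x_1x_2 + 1/2x_1 + x_2^2 + x_2 - 13/6, LT = x_1x_2.
f_2 = -3x_1^2 - x_1x_2 + 6x_1 - 2x_2, LT = x_1^2.
f_3 = 4x_1^2 + 3/2x_1 - 11/2, LT = x_1^2.

S(f_1,f_2): lcm = x_1^2x_2. S = -3/2x_1^2 - 10/3x_1x_2^2 - x_1x_2 + 13/2x_1 - 2/3x_2^2.
  leading term x_1^2: subtract (1/2)·f_2 from -3/2x_1^2 - 10/3x_1x_2^2 - x_1x_2 + 13/2x_1 - 2/3x_2^2 → -10/3x_1x_2^2 - 1/2x_1x_2 + 7/2x_1 - 2/3x_2^2 + x_2
  leading term x_1x_2^2: subtract (10x_2)·f_1 from -10/3x_1x_2^2 - 1/2x_1x_2 + 7/2x_1 - 2/3x_2^2 + x_2 → -11/2x_1x_2 + 7/2x_1 - 10x_2^3 - 32/3x_2^2 + 68/3x_2
  leading term x_1x_2: subtract (33/2)·f_1 from -11/2x_1x_2 + 7/2x_1 - 10x_2^3 - 32/3x_2^2 + 68/3x_2 → -19/4x_1 - 10x_2^3 - 163/6x_2^2 + 37/6x_2 + 143/4
  leading term x_1: no divisor's leading term divides it; move -19/4x_1 to the remainder.
  leading term x_2^3: no divisor's leading term divides it; move -10x_2^3 to the remainder.
  leading term x_2^2: no divisor's leading term divides it; move -163/6x_2^2 to the remainder.
  leading term x_2: no divisor's leading term divides it; move 37/6x_2 to the remainder.
  leading term 1: no divisor's leading term divides it; move 143/4 to the remainder.
  remainder -19/4x_1 - 10x_2^3 - 163/6x_2^2 + 37/6x_2 + 143/4 ≠ 0; add h_4 = -19/4x_1 - 10x_2^3 - 163/6x_2^2 + 37/6x_2 + 143/4 to the basis.

S(f_1,f_3): lcm = x_1^2x_2. S = -3/2x_1^2 - 3x_1x_2^2 - 27/8x_1x_2 + 13/2x_1 + 11/8x_2.
  leading term x_1^2: subtract (1/2)·f_2 from -3/2x_1^2 - 3x_1x_2^2 - 27/8x_1x_2 + 13/2x_1 + 11/8x_2 → -3x_1x_2^2 - 23/8x_1x_2 + 7/2x_1 + 19/8x_2
  leading term x_1x_2^2: subtract (9x_2)·f_1 from -3x_1x_2^2 - 23/8x_1x_2 + 7/2x_1 + 19/8x_2 → -59/8x_1x_2 + 7/2x_1 - 9x_2^3 - 9x_2^2 + 175/8x_2
  leading term x_1x_2: subtract (177/8)·f_1 from -59/8x_1x_2 + 7/2x_1 - 9x_2^3 - 9x_2^2 + 175/8x_2 → -121/16x_1 - 9x_2^3 - 249/8x_2^2 - 1/4x_2 + 767/16
  leading term x_1: subtract (121/76)·h_4 from -121/16x_1 - 9x_2^3 - 249/8x_2^2 - 1/4x_2 + 767/16 → 263/38x_2^3 + 2765/228x_2^2 - 4591/456x_2 - 1365/152
  leading term x_2^3: no divisor's leading term divides it; move 263/38x_2^3 to the remainder.
  leading term x_2^2: no divisor's leading term divides it; move 2765/228x_2^2 to the remainder.
  leading term x_2: no divisor's leading term divides it; move -4591/456x_2 to the remainder.
  leading term 1: no divisor's leading term divides it; move -1365/152 to the remainder.
  remainder 263/38x_2^3 + 2765/228x_2^2 - 4591/456x_2 - 1365/152 ≠ 0; add h_5 = 263/38x_2^3 + 2765/228x_2^2 - 4591/456x_2 - 1365/152 to the basis.

S(f_2,f_3): lcm = x_1^2. S = 1/3x_1x_2 - 19/8x_1 + 2/3x_2 + 11/8.
  leading term x_1x_2: subtract (-1)·f_1 from 1/3x_1x_2 - 19/8x_1 + 2/3x_2 + 11/8 → -15/8x_1 + x_2^2 + 5/3x_2 - 19/24
  leading term x_1: subtract (15/38)·h_4 from -15/8x_1 + x_2^2 + 5/3x_2 - 19/24 → 75/19x_2^3 + 891/76x_2^2 - 175/228x_2 - 1699/114
  leading term x_2^3: subtract (150/263)·h_5 from 75/19x_2^3 + 891/76x_2^2 - 175/228x_2 - 1699/114 → 5057/1052x_2^2 + 3925/789x_2 - 30871/3156
  leading term x_2^2: no divisor's leading term divides it; move 5057/1052x_2^2 to the remainder.
  leading term x_2: no divisor's leading term divides it; move 3925/789x_2 to the remainder.
  leading term 1: no divisor's leading term divides it; move -30871/3156 to the remainder.
  remainder 5057/1052x_2^2 + 3925/789x_2 - 30871/3156 ≠ 0; add h_6 = 5057/1052x_2^2 + 3925/789x_2 - 30871/3156 to the basis.

S(f_1,h_4): lcm = x_1x_2. S = -3/2x_1 - 40/19x_2^4 - 326/57x_2^3 - 97/57x_2^2 + 86/19x_2 + 13/2.
  leading term x_1: subtract (6/19)·h_4 from -3/2x_1 - 40/19x_2^4 - 326/57x_2^3 - 97/57x_2^2 + 86/19x_2 + 13/2 → -40/19x_2^4 - 146/57x_2^3 + 392/57x_2^2 + 49/19x_2 - 91/19
  leading term x_2^4: subtract (-80/263x_2)·h_5 from -40/19x_2^4 - 146/57x_2^3 + 392/57x_2^2 + 49/19x_2 - 91/19 → 5634/4997x_2^3 + 19062/4997x_2^2 - 763/4997x_2 - 91/19
  leading term x_2^3: subtract (11268/69169)·h_5 from 5634/4997x_2^3 + 19062/4997x_2^2 - 763/4997x_2 - 91/19 → 127209/69169x_2^2 + 205769/138338x_2 - 460187/138338
  leading term x_2^2: subtract (508836/1329991)·h_6 from 127209/69169x_2^2 + 205769/138338x_2 - 460187/138338 → -1106009/2659982x_2 + 1106009/2659982
  leading term x_2: no divisor's leading term divides it; move -1106009/2659982x_2 to the remainder.
  leading term 1: no divisor's leading term divides it; move 1106009/2659982 to the remainder.
  remainder -1106009/2659982x_2 + 1106009/2659982 ≠ 0; add h_7 = -1106009/2659982x_2 + 1106009/2659982 to the basis.

The other S-polynomials (S(f_2,h_4), S(f_3,h_4), S(f_1,h_5), S(f_2,h_5), S(f_3,h_5), S(h_4,h_5), S(f_1,h_6), S(f_2,h_6), S(f_3,h_6), S(h_4,h_6), S(h_5,h_6), S(f_1,h_7), S(f_2,h_7), S(f_3,h_7), S(h_4,h_7), S(h_5,h_7), S(h_6,h_7)) all reduce to 0 modulo the current basis, so we have a Gröbner basis.
Inter-reduce: drop elements whose leading term is divisible by another's, tail-reduce, and make monic.
Reduced Gröbner basis: {x_1 - 1, x_2 - 1}.
Label its elements g_1 = x_1 - 1, g_2 = x_2 - 1.

Reduce p = -x_1^2 + 3x_1x_2 - 2x_1 + x_2 - 3 modulo G:
  leading term x_1^2: subtract (-x_1)·g_1 from -x_1^2 + 3x_1x_2 - 2x_1 + x_2 - 3 → 3x_1x_2 - 3x_1 + x_2 - 3
  leading term x_1x_2: subtract (3x_2)·g_1 from 3x_1x_2 - 3x_1 + x_2 - 3 → -3x_1 + 4x_2 - 3
  leading term x_1: subtract (-3)·g_1 from -3x_1 + 4x_2 - 3 → 4x_2 - 6
  leading term x_2: subtract (4)·g_2 from 4x_2 - 6 → -2
  leading term 1: no divisor's leading term divides it; move -2 to the remainder.
  normal form = -2.
The normal form is nonzero, so p ∉ I. Since p minus its normal form lies in I, I + (p) = I + (r) where r = -2; decide whether this ideal is the whole ring.
Here r = -2 is a nonzero constant, hence a unit: 1 ∈ I + (p), the Gröbner basis of I + (p) is {1}, and the enlarged system has no common solution — adjoining p is inconsistent.

Adjoining -x_1^2 + 3x_1x_2 - 2x_1 + x_2 - 3 makes the ideal the whole ring: the system is inconsistent.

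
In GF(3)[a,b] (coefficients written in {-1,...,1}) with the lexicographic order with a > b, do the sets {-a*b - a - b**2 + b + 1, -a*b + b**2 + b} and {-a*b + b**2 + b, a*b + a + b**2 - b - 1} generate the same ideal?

Yes, the ideals are equal.

Two ideals are equal iff their reduced Gröbner bases coincide (the reduced basis is unique for a fixed ordering).
Buchberger on the first generating set:
f_1 = -a*b - a - b**2 + b + 1, LT = a*b.
f_2 = -a*b + b**2 + b, LT = a*b.

S(f_1,f_2): lcm = a*b. S = a - b**2 - 1.
  leading term a: no divisor's leading term divides it; move a to the remainder.
  leading term b**2: no divisor's leading term divides it; move -b**2 to the remainder.
  leading term 1: no divisor's leading term divides it; move -1 to the remainder.
  remainder a - b**2 - 1 ≠ 0; add g_3 = a - b**2 - 1 to the basis.

S(f_1,g_3): lcm = a*b. S = a + b**3 + b**2 - 1.
  leading term a: subtract (1)·g_3 from a + b**3 + b**2 - 1 → b**3 - b**2
  leading term b**3: no divisor's leading term divides it; move b**3 to the remainder.
  leading term b**2: no divisor's leading term divides it; move -b**2 to the remainder.
  remainder b**3 - b**2 ≠ 0; add g_4 = b**3 - b**2 to the basis.

The other S-polynomials (S(f_2,g_3), S(f_1,g_4), S(f_2,g_4), S(g_3,g_4)) all reduce to 0 modulo the current basis, so we have a Gröbner basis.
Inter-reduce: drop elements whose leading term is divisible by another's, tail-reduce, and make monic.
Reduced Gröbner basis: {a - b**2 - 1, b**3 - b**2}.

Buchberger on the second generating set:
h_1 = -a*b + b**2 + b, LT = a*b.
h_2 = a*b + a + b**2 - b - 1, LT = a*b.

S(h_1,h_2): lcm = a*b. S = -a + b**2 + 1.
  leading term a: no divisor's leading term divides it; move -a to the remainder.
  leading term b**2: no divisor's leading term divides it; move b**2 to the remainder.
  leading term 1: no divisor's leading term divides it; move 1 to the remainder.
  remainder -a + b**2 + 1 ≠ 0; add k_3 = -a + b**2 + 1 to the basis.

S(h_1,k_3): lcm = a*b. S = b**3 - b**2.
  leading term b**3: no divisor's leading term divides it; move b**3 to the remainder.
  leading term b**2: no divisor's leading term divides it; move -b**2 to the remainder.
  remainder b**3 - b**2 ≠ 0; add k_4 = b**3 - b**2 to the basis.

The other S-polynomials (S(h_2,k_3), S(h_1,k_4), S(h_2,k_4), S(k_3,k_4)) all reduce to 0 modulo the current basis, so we have a Gröbner basis.
Inter-reduce: drop elements whose leading term is divisible by another's, tail-reduce, and make monic.
Reduced Gröbner basis: {a - b**2 - 1, b**3 - b**2}.

The two bases agree; hence the ideals are identical.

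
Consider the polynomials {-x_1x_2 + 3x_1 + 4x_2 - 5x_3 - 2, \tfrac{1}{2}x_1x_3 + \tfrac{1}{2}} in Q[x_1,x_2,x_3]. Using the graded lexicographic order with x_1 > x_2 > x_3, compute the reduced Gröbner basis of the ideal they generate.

Buchberger's algorithm terminates because the ascending chain of leading-term ideals stabilizes.

f_1 = -x_1x_2 + 3x_1 + 4x_2 - 5x_3 - 2, LT = x_1x_2.
f_2 = \tfrac{1}{2}x_1x_3 + \tfrac{1}{2}, LT = x_1x_3.

S(f_1,f_2): lcm = x_1x_2x_3. S = -3x_1x_3 - 4x_2x_3 + 5x_3^{2} - x_2 + 2x_3.
  leading term x_1x_3: subtract (-6)·f_2 from -3x_1x_3 - 4x_2x_3 + 5x_3^{2} - x_2 + 2x_3 → -4x_2x_3 + 5x_3^{2} - x_2 + 2x_3 + 3
  leading term x_2x_3: no divisor's leading term divides it; move -4x_2x_3 to the remainder.
  leading term x_3^{2}: no divisor's leading term divides it; move 5x_3^{2} to the remainder.
  leading term x_2: no divisor's leading term divides it; move -x_2 to the remainder.
  leading term x_3: no divisor's leading term divides it; move 2x_3 to the remainder.
  leading term 1: no divisor's leading term divides it; move 3 to the remainder.
  remainder -4x_2x_3 + 5x_3^{2} - x_2 + 2x_3 + 3 ≠ 0; add g_3 = -4x_2x_3 + 5x_3^{2} - x_2 + 2x_3 + 3 to the basis.

S(f_1,g_3): lcm = x_1x_2x_3. S = \tfrac{5}{4}x_1x_3^{2} - \tfrac{1}{4}x_1x_2 - \tfrac{5}{2}x_1x_3 - 4x_2x_3 + 5x_3^{2} + \tfrac{3}{4}x_1 + 2x_3.
  leading term x_1x_3^{2}: subtract (\tfrac{5}{2}x_3)·f_2 from \tfrac{5}{4}x_1x_3^{2} - \tfrac{1}{4}x_1x_2 - \tfrac{5}{2}x_1x_3 - 4x_2x_3 + 5x_3^{2} + \tfrac{3}{4}x_1 + 2x_3 → -\tfrac{1}{4}x_1x_2 - \tfrac{5}{2}x_1x_3 - 4x_2x_3 + 5x_3^{2} + \tfrac{3}{4}x_1 + \tfrac{3}{4}x_3
  leading term x_1x_2: subtract (\tfrac{1}{4})·f_1 from -\tfrac{1}{4}x_1x_2 - \tfrac{5}{2}x_1x_3 - 4x_2x_3 + 5x_3^{2} + \tfrac{3}{4}x_1 + \tfrac{3}{4}x_3 → -\tfrac{5}{2}x_1x_3 - 4x_2x_3 + 5x_3^{2} - x_2 + 2x_3 + \tfrac{1}{2}
  leading term x_1x_3: subtract (-5)·f_2 from -\tfrac{5}{2}x_1x_3 - 4x_2x_3 + 5x_3^{2} - x_2 + 2x_3 + \tfrac{1}{2} → -4x_2x_3 + 5x_3^{2} - x_2 + 2x_3 + 3
  leading term x_2x_3: subtract (1)·g_3 from -4x_2x_3 + 5x_3^{2} - x_2 + 2x_3 + 3 → 0
  remainder 0.

S(f_2,g_3): lcm = x_1x_2x_3. S = \tfrac{5}{4}x_1x_3^{2} - \tfrac{1}{4}x_1x_2 + \tfrac{1}{2}x_1x_3 + \tfrac{3}{4}x_1 + x_2.
  leading term x_1x_3^{2}: subtract (\tfrac{5}{2}x_3)·f_2 from \tfrac{5}{4}x_1x_3^{2} - \tfrac{1}{4}x_1x_2 + \tfrac{1}{2}x_1x_3 + \tfrac{3}{4}x_1 + x_2 → -\tfrac{1}{4}x_1x_2 + \tfrac{1}{2}x_1x_3 + \tfrac{3}{4}x_1 + x_2 - \tfrac{5}{4}x_3
  leading term x_1x_2: subtract (\tfrac{1}{4})·f_1 from -\tfrac{1}{4}x_1x_2 + \tfrac{1}{2}x_1x_3 + \tfrac{3}{4}x_1 + x_2 - \tfrac{5}{4}x_3 → \tfrac{1}{2}x_1x_3 + \tfrac{1}{2}
  leading term x_1x_3: subtract (1)·f_2 from \tfrac{1}{2}x_1x_3 + \tfrac{1}{2} → 0
  remainder 0.

Every S-polynomial of the final basis reduces to 0, so we have a Gröbner basis.

G = {x_1x_2 - 3x_1 - 4x_2 + 5x_3 + 2, x_1x_3 + 1, x_2x_3 - \tfrac{5}{4}x_3^{2} + \tfrac{1}{4}x_2 - \tfrac{1}{2}x_3 - \tfrac{3}{4}}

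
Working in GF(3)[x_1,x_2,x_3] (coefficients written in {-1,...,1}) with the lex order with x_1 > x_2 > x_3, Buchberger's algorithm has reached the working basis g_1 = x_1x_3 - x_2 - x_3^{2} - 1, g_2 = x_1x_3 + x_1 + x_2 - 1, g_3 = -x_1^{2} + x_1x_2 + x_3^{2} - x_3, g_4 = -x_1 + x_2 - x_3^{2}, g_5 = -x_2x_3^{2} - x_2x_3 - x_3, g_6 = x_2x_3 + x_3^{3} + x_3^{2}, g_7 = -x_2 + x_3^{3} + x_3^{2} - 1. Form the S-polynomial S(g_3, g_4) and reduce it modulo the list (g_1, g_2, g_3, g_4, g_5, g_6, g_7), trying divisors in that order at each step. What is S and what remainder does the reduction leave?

S(g_3, g_4) = -x_1x_3^{2} - x_3^{2} + x_3; remainder on division = 0.

lcm(LM(g_3), LM(g_4)) = x_1^{2}.
S = (lcm/LT(g_3))·g_3 − (lcm/LT(g_4))·g_4 = -x_1x_3^{2} - x_3^{2} + x_3.
Reduce S modulo (g_1, g_2, g_3, g_4, g_5, g_6, g_7) in that order:
  leading term x_1x_3^{2}: subtract (-x_3)·g_1 from -x_1x_3^{2} - x_3^{2} + x_3 → -x_2x_3 - x_3^{3} - x_3^{2}
  leading term x_2x_3: subtract (-1)·g_6 from -x_2x_3 - x_3^{3} - x_3^{2} → 0
The remainder is 0, so this S-polynomial contributes no new basis element.
An S-polynomial is built so that the two leading terms cancel; whether anything survives reduction is exactly the Gröbner-basis criterion.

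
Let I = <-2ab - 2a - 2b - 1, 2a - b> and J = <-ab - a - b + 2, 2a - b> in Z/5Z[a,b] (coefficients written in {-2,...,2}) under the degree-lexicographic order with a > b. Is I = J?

Yes, the ideals are equal.

For a fixed monomial order, each ideal has a unique reduced Gröbner basis; comparing bases decides equality.
Buchberger on the first generating set:
f_1 = -2ab - 2a - 2b - 1, LT = ab.
f_2 = 2a - b, LT = a.

S(f_1,f_2): lcm = ab. S = -2b^2 + a + b - 2.
  leading term b^2: no divisor's leading term divides it; move -2b^2 to the remainder.
  leading term a: subtract (-2)·f_2 from a + b - 2 → -b - 2
  leading term b: no divisor's leading term divides it; move -b to the remainder.
  leading term 1: no divisor's leading term divides it; move -2 to the remainder.
  remainder -2b^2 - b - 2 ≠ 0; add g_3 = -2b^2 - b - 2 to the basis.

The other S-polynomials (S(f_1,g_3), S(f_2,g_3)) all reduce to 0 modulo the current basis, so we have a Gröbner basis.
Inter-reduce: drop elements whose leading term is divisible by another's, tail-reduce, and make monic.
Reduced Gröbner basis: {b^2 - 2b + 1, a + 2b}.

Buchberger on the second generating set:
h_1 = -ab - a - b + 2, LT = ab.
h_2 = 2a - b, LT = a.

S(h_1,h_2): lcm = ab. S = -2b^2 + a + b - 2.
  leading term b^2: no divisor's leading term divides it; move -2b^2 to the remainder.
  leading term a: subtract (-2)·h_2 from a + b - 2 → -b - 2
  leading term b: no divisor's leading term divides it; move -b to the remainder.
  leading term 1: no divisor's leading term divides it; move -2 to the remainder.
  remainder -2b^2 - b - 2 ≠ 0; add k_3 = -2b^2 - b - 2 to the basis.

The other S-polynomials (S(h_1,k_3), S(h_2,k_3)) all reduce to 0 modulo the current basis, so we have a Gröbner basis.
Inter-reduce: drop elements whose leading term is divisible by another's, tail-reduce, and make monic.
Reduced Gröbner basis: {b^2 - 2b + 1, a + 2b}.

These coincide, so the ideals are equal.
The same test decides containment: I ⊆ J iff every generator of I reduces to 0 modulo a Gröbner basis of J.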